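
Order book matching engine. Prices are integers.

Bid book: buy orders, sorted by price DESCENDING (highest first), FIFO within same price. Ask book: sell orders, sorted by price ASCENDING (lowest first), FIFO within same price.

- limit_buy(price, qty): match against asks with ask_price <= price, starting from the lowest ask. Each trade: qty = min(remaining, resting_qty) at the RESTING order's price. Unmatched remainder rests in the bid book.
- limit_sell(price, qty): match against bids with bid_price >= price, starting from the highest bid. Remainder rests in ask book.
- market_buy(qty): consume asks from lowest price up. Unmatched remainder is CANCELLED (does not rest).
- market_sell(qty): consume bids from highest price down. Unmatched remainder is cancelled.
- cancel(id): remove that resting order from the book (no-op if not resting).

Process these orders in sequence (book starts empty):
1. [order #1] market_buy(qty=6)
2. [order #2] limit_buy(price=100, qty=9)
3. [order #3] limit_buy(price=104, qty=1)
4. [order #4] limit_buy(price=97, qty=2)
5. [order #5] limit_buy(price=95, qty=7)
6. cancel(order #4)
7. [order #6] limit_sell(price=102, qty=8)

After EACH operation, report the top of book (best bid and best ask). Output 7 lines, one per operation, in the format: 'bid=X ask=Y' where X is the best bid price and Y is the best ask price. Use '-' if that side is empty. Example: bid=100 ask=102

After op 1 [order #1] market_buy(qty=6): fills=none; bids=[-] asks=[-]
After op 2 [order #2] limit_buy(price=100, qty=9): fills=none; bids=[#2:9@100] asks=[-]
After op 3 [order #3] limit_buy(price=104, qty=1): fills=none; bids=[#3:1@104 #2:9@100] asks=[-]
After op 4 [order #4] limit_buy(price=97, qty=2): fills=none; bids=[#3:1@104 #2:9@100 #4:2@97] asks=[-]
After op 5 [order #5] limit_buy(price=95, qty=7): fills=none; bids=[#3:1@104 #2:9@100 #4:2@97 #5:7@95] asks=[-]
After op 6 cancel(order #4): fills=none; bids=[#3:1@104 #2:9@100 #5:7@95] asks=[-]
After op 7 [order #6] limit_sell(price=102, qty=8): fills=#3x#6:1@104; bids=[#2:9@100 #5:7@95] asks=[#6:7@102]

Answer: bid=- ask=-
bid=100 ask=-
bid=104 ask=-
bid=104 ask=-
bid=104 ask=-
bid=104 ask=-
bid=100 ask=102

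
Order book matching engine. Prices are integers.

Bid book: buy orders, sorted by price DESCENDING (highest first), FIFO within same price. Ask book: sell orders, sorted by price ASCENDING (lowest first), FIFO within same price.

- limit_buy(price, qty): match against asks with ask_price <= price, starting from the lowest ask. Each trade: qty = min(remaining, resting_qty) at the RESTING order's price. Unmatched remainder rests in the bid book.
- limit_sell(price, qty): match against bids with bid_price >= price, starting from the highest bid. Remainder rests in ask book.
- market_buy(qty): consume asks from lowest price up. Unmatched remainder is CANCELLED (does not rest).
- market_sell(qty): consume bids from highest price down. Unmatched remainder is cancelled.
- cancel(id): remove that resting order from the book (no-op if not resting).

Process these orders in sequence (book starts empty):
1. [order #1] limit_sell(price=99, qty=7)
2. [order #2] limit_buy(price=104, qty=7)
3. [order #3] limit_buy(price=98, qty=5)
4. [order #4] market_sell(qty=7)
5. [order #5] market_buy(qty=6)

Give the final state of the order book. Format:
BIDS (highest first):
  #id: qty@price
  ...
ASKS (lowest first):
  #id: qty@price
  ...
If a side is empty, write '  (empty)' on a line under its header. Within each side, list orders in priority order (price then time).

Answer: BIDS (highest first):
  (empty)
ASKS (lowest first):
  (empty)

Derivation:
After op 1 [order #1] limit_sell(price=99, qty=7): fills=none; bids=[-] asks=[#1:7@99]
After op 2 [order #2] limit_buy(price=104, qty=7): fills=#2x#1:7@99; bids=[-] asks=[-]
After op 3 [order #3] limit_buy(price=98, qty=5): fills=none; bids=[#3:5@98] asks=[-]
After op 4 [order #4] market_sell(qty=7): fills=#3x#4:5@98; bids=[-] asks=[-]
After op 5 [order #5] market_buy(qty=6): fills=none; bids=[-] asks=[-]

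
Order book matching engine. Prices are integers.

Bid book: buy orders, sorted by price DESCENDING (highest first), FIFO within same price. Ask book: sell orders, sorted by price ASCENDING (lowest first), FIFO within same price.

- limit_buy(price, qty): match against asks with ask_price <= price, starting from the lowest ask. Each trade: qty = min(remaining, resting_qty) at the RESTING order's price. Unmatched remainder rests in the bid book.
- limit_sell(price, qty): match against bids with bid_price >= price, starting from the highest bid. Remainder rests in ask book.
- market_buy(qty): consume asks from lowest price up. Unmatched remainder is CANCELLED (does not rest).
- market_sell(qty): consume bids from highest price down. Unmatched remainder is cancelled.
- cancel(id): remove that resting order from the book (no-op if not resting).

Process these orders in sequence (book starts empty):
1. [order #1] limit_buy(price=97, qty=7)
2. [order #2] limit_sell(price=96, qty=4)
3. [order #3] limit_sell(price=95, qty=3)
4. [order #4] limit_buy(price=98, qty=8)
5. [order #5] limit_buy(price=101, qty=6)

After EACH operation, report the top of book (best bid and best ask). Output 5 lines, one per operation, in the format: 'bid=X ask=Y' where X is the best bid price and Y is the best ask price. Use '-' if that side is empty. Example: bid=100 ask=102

After op 1 [order #1] limit_buy(price=97, qty=7): fills=none; bids=[#1:7@97] asks=[-]
After op 2 [order #2] limit_sell(price=96, qty=4): fills=#1x#2:4@97; bids=[#1:3@97] asks=[-]
After op 3 [order #3] limit_sell(price=95, qty=3): fills=#1x#3:3@97; bids=[-] asks=[-]
After op 4 [order #4] limit_buy(price=98, qty=8): fills=none; bids=[#4:8@98] asks=[-]
After op 5 [order #5] limit_buy(price=101, qty=6): fills=none; bids=[#5:6@101 #4:8@98] asks=[-]

Answer: bid=97 ask=-
bid=97 ask=-
bid=- ask=-
bid=98 ask=-
bid=101 ask=-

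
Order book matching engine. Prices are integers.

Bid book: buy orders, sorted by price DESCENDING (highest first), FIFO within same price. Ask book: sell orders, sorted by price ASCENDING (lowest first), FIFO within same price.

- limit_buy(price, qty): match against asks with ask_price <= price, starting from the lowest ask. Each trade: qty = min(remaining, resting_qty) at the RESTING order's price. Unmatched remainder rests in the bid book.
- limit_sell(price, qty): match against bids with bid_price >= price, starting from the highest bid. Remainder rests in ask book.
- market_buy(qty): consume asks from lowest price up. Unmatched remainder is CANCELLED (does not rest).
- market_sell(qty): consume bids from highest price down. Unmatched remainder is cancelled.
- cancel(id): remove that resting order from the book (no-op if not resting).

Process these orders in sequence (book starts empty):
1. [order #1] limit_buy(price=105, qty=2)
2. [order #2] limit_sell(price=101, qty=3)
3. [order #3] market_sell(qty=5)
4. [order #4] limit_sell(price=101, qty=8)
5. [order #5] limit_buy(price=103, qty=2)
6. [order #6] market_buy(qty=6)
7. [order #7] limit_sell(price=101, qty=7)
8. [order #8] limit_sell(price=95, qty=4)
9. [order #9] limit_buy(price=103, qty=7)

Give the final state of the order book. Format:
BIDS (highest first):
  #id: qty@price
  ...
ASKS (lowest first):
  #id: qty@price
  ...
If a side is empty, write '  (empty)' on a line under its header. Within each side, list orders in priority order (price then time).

Answer: BIDS (highest first):
  (empty)
ASKS (lowest first):
  #7: 5@101

Derivation:
After op 1 [order #1] limit_buy(price=105, qty=2): fills=none; bids=[#1:2@105] asks=[-]
After op 2 [order #2] limit_sell(price=101, qty=3): fills=#1x#2:2@105; bids=[-] asks=[#2:1@101]
After op 3 [order #3] market_sell(qty=5): fills=none; bids=[-] asks=[#2:1@101]
After op 4 [order #4] limit_sell(price=101, qty=8): fills=none; bids=[-] asks=[#2:1@101 #4:8@101]
After op 5 [order #5] limit_buy(price=103, qty=2): fills=#5x#2:1@101 #5x#4:1@101; bids=[-] asks=[#4:7@101]
After op 6 [order #6] market_buy(qty=6): fills=#6x#4:6@101; bids=[-] asks=[#4:1@101]
After op 7 [order #7] limit_sell(price=101, qty=7): fills=none; bids=[-] asks=[#4:1@101 #7:7@101]
After op 8 [order #8] limit_sell(price=95, qty=4): fills=none; bids=[-] asks=[#8:4@95 #4:1@101 #7:7@101]
After op 9 [order #9] limit_buy(price=103, qty=7): fills=#9x#8:4@95 #9x#4:1@101 #9x#7:2@101; bids=[-] asks=[#7:5@101]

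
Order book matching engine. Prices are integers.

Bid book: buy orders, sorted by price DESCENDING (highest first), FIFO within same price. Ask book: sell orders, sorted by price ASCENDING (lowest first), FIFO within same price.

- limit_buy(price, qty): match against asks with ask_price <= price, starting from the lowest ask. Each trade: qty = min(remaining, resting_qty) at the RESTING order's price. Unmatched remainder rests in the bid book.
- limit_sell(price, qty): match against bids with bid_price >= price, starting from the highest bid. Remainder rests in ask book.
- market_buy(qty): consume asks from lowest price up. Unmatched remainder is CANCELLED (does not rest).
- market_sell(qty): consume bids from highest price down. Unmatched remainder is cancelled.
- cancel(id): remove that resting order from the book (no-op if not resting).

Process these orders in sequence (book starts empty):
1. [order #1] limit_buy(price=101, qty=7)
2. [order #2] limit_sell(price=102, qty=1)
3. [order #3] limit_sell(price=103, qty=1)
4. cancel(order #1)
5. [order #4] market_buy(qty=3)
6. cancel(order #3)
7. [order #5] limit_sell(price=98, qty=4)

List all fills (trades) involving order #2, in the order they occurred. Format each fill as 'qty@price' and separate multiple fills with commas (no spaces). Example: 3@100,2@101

After op 1 [order #1] limit_buy(price=101, qty=7): fills=none; bids=[#1:7@101] asks=[-]
After op 2 [order #2] limit_sell(price=102, qty=1): fills=none; bids=[#1:7@101] asks=[#2:1@102]
After op 3 [order #3] limit_sell(price=103, qty=1): fills=none; bids=[#1:7@101] asks=[#2:1@102 #3:1@103]
After op 4 cancel(order #1): fills=none; bids=[-] asks=[#2:1@102 #3:1@103]
After op 5 [order #4] market_buy(qty=3): fills=#4x#2:1@102 #4x#3:1@103; bids=[-] asks=[-]
After op 6 cancel(order #3): fills=none; bids=[-] asks=[-]
After op 7 [order #5] limit_sell(price=98, qty=4): fills=none; bids=[-] asks=[#5:4@98]

Answer: 1@102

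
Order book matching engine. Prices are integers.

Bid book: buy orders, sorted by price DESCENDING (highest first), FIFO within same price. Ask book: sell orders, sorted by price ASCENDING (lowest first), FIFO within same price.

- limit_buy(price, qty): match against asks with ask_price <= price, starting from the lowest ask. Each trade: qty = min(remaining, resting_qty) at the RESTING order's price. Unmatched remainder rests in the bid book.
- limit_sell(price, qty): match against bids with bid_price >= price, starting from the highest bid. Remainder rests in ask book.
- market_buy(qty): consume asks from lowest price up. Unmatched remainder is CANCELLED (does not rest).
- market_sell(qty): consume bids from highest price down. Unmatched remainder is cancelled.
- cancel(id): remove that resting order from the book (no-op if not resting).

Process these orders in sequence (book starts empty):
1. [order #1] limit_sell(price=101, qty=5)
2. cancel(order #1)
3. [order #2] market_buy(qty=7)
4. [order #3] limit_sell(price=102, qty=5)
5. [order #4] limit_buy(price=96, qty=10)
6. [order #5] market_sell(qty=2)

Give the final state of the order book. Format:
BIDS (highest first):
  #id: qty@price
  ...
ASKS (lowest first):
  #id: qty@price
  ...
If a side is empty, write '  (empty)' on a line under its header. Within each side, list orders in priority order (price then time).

After op 1 [order #1] limit_sell(price=101, qty=5): fills=none; bids=[-] asks=[#1:5@101]
After op 2 cancel(order #1): fills=none; bids=[-] asks=[-]
After op 3 [order #2] market_buy(qty=7): fills=none; bids=[-] asks=[-]
After op 4 [order #3] limit_sell(price=102, qty=5): fills=none; bids=[-] asks=[#3:5@102]
After op 5 [order #4] limit_buy(price=96, qty=10): fills=none; bids=[#4:10@96] asks=[#3:5@102]
After op 6 [order #5] market_sell(qty=2): fills=#4x#5:2@96; bids=[#4:8@96] asks=[#3:5@102]

Answer: BIDS (highest first):
  #4: 8@96
ASKS (lowest first):
  #3: 5@102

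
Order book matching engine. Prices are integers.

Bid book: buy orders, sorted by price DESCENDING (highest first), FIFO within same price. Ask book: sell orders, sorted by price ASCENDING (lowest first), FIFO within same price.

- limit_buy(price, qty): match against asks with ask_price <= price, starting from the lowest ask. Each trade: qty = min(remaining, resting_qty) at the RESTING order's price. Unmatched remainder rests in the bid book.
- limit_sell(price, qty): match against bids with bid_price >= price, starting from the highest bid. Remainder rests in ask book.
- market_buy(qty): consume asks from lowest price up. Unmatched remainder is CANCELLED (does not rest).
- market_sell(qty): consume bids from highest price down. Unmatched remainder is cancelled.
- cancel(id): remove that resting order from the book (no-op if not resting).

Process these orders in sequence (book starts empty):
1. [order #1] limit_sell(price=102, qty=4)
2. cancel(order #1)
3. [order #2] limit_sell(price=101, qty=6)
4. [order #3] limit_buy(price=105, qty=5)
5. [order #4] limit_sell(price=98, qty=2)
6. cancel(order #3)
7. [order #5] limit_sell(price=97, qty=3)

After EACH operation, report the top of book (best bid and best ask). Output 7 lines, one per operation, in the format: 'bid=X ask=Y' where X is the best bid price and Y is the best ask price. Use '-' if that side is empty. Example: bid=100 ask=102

After op 1 [order #1] limit_sell(price=102, qty=4): fills=none; bids=[-] asks=[#1:4@102]
After op 2 cancel(order #1): fills=none; bids=[-] asks=[-]
After op 3 [order #2] limit_sell(price=101, qty=6): fills=none; bids=[-] asks=[#2:6@101]
After op 4 [order #3] limit_buy(price=105, qty=5): fills=#3x#2:5@101; bids=[-] asks=[#2:1@101]
After op 5 [order #4] limit_sell(price=98, qty=2): fills=none; bids=[-] asks=[#4:2@98 #2:1@101]
After op 6 cancel(order #3): fills=none; bids=[-] asks=[#4:2@98 #2:1@101]
After op 7 [order #5] limit_sell(price=97, qty=3): fills=none; bids=[-] asks=[#5:3@97 #4:2@98 #2:1@101]

Answer: bid=- ask=102
bid=- ask=-
bid=- ask=101
bid=- ask=101
bid=- ask=98
bid=- ask=98
bid=- ask=97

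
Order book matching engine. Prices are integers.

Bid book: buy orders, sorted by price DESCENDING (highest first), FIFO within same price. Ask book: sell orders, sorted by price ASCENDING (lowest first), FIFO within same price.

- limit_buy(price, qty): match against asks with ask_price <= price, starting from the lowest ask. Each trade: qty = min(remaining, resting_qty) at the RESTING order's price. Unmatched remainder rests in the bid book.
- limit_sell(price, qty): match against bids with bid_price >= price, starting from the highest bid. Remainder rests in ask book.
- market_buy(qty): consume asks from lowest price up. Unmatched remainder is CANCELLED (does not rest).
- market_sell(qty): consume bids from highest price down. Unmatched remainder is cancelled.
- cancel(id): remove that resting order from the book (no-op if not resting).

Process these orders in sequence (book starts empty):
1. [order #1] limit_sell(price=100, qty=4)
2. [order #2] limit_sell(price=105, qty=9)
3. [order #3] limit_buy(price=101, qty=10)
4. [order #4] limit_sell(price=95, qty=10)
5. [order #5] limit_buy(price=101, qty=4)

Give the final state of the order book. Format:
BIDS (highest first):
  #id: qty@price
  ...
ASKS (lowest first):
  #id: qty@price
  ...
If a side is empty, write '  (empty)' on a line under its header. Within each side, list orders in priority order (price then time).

Answer: BIDS (highest first):
  (empty)
ASKS (lowest first):
  #2: 9@105

Derivation:
After op 1 [order #1] limit_sell(price=100, qty=4): fills=none; bids=[-] asks=[#1:4@100]
After op 2 [order #2] limit_sell(price=105, qty=9): fills=none; bids=[-] asks=[#1:4@100 #2:9@105]
After op 3 [order #3] limit_buy(price=101, qty=10): fills=#3x#1:4@100; bids=[#3:6@101] asks=[#2:9@105]
After op 4 [order #4] limit_sell(price=95, qty=10): fills=#3x#4:6@101; bids=[-] asks=[#4:4@95 #2:9@105]
After op 5 [order #5] limit_buy(price=101, qty=4): fills=#5x#4:4@95; bids=[-] asks=[#2:9@105]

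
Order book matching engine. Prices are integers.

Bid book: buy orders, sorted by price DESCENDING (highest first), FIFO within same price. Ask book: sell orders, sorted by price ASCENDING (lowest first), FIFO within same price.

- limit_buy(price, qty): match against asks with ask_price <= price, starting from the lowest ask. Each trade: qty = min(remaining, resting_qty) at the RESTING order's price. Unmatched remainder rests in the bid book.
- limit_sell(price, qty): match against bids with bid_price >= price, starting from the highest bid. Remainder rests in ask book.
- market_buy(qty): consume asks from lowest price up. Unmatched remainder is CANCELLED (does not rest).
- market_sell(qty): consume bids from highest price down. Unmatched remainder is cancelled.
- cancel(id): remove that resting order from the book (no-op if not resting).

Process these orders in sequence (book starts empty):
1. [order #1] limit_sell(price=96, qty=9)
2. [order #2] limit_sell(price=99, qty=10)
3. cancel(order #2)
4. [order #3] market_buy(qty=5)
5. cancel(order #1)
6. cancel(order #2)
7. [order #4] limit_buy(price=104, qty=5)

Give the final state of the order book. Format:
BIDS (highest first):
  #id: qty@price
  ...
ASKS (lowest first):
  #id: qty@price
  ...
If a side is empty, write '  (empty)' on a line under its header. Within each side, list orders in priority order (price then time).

After op 1 [order #1] limit_sell(price=96, qty=9): fills=none; bids=[-] asks=[#1:9@96]
After op 2 [order #2] limit_sell(price=99, qty=10): fills=none; bids=[-] asks=[#1:9@96 #2:10@99]
After op 3 cancel(order #2): fills=none; bids=[-] asks=[#1:9@96]
After op 4 [order #3] market_buy(qty=5): fills=#3x#1:5@96; bids=[-] asks=[#1:4@96]
After op 5 cancel(order #1): fills=none; bids=[-] asks=[-]
After op 6 cancel(order #2): fills=none; bids=[-] asks=[-]
After op 7 [order #4] limit_buy(price=104, qty=5): fills=none; bids=[#4:5@104] asks=[-]

Answer: BIDS (highest first):
  #4: 5@104
ASKS (lowest first):
  (empty)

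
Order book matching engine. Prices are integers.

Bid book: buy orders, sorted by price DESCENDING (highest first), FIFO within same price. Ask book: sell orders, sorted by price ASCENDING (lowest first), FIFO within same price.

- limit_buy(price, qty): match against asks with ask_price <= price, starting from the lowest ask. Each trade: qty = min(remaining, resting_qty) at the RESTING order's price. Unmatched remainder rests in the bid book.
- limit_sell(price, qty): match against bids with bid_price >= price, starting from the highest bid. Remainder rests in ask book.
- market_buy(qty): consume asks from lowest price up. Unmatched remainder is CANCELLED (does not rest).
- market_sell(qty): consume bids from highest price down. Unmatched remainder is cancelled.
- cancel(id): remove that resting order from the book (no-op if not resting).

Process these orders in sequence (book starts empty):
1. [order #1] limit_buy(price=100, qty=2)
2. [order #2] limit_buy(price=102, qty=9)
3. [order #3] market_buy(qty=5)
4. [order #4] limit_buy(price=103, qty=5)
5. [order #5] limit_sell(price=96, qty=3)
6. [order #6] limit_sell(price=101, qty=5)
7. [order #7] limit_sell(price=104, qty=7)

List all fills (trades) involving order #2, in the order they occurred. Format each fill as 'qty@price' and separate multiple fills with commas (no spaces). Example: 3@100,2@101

After op 1 [order #1] limit_buy(price=100, qty=2): fills=none; bids=[#1:2@100] asks=[-]
After op 2 [order #2] limit_buy(price=102, qty=9): fills=none; bids=[#2:9@102 #1:2@100] asks=[-]
After op 3 [order #3] market_buy(qty=5): fills=none; bids=[#2:9@102 #1:2@100] asks=[-]
After op 4 [order #4] limit_buy(price=103, qty=5): fills=none; bids=[#4:5@103 #2:9@102 #1:2@100] asks=[-]
After op 5 [order #5] limit_sell(price=96, qty=3): fills=#4x#5:3@103; bids=[#4:2@103 #2:9@102 #1:2@100] asks=[-]
After op 6 [order #6] limit_sell(price=101, qty=5): fills=#4x#6:2@103 #2x#6:3@102; bids=[#2:6@102 #1:2@100] asks=[-]
After op 7 [order #7] limit_sell(price=104, qty=7): fills=none; bids=[#2:6@102 #1:2@100] asks=[#7:7@104]

Answer: 3@102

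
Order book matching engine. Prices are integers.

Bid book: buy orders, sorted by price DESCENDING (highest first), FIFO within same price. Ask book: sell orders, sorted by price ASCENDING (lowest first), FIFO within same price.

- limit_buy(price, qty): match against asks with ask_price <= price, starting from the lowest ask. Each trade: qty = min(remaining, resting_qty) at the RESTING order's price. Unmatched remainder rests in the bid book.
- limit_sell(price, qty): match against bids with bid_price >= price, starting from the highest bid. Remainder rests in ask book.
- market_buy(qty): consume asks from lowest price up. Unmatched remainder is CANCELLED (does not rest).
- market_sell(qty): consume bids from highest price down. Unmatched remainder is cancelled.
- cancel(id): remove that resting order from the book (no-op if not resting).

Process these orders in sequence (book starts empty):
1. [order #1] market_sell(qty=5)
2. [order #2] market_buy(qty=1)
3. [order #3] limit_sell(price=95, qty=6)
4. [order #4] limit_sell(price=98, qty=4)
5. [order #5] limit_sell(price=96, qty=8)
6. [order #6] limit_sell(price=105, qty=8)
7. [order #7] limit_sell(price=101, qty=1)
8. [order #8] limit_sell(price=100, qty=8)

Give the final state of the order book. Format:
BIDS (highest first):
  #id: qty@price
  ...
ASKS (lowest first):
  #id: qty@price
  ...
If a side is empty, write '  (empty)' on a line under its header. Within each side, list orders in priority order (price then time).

Answer: BIDS (highest first):
  (empty)
ASKS (lowest first):
  #3: 6@95
  #5: 8@96
  #4: 4@98
  #8: 8@100
  #7: 1@101
  #6: 8@105

Derivation:
After op 1 [order #1] market_sell(qty=5): fills=none; bids=[-] asks=[-]
After op 2 [order #2] market_buy(qty=1): fills=none; bids=[-] asks=[-]
After op 3 [order #3] limit_sell(price=95, qty=6): fills=none; bids=[-] asks=[#3:6@95]
After op 4 [order #4] limit_sell(price=98, qty=4): fills=none; bids=[-] asks=[#3:6@95 #4:4@98]
After op 5 [order #5] limit_sell(price=96, qty=8): fills=none; bids=[-] asks=[#3:6@95 #5:8@96 #4:4@98]
After op 6 [order #6] limit_sell(price=105, qty=8): fills=none; bids=[-] asks=[#3:6@95 #5:8@96 #4:4@98 #6:8@105]
After op 7 [order #7] limit_sell(price=101, qty=1): fills=none; bids=[-] asks=[#3:6@95 #5:8@96 #4:4@98 #7:1@101 #6:8@105]
After op 8 [order #8] limit_sell(price=100, qty=8): fills=none; bids=[-] asks=[#3:6@95 #5:8@96 #4:4@98 #8:8@100 #7:1@101 #6:8@105]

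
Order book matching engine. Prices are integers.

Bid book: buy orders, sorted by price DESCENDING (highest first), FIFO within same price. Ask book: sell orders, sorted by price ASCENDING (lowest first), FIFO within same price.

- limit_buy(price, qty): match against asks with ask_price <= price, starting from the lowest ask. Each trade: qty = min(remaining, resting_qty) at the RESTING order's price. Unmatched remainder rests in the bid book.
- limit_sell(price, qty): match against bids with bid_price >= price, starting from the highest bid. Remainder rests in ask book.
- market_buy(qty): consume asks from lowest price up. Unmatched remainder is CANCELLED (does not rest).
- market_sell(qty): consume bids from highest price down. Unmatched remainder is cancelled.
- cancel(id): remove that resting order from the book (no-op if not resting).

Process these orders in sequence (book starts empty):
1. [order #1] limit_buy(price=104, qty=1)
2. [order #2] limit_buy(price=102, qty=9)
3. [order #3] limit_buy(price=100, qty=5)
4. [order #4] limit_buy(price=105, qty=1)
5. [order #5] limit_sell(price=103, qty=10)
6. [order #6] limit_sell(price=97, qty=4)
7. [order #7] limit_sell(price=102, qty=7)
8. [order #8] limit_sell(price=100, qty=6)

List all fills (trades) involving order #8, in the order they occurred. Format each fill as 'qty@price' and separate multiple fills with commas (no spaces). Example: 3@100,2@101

Answer: 5@100

Derivation:
After op 1 [order #1] limit_buy(price=104, qty=1): fills=none; bids=[#1:1@104] asks=[-]
After op 2 [order #2] limit_buy(price=102, qty=9): fills=none; bids=[#1:1@104 #2:9@102] asks=[-]
After op 3 [order #3] limit_buy(price=100, qty=5): fills=none; bids=[#1:1@104 #2:9@102 #3:5@100] asks=[-]
After op 4 [order #4] limit_buy(price=105, qty=1): fills=none; bids=[#4:1@105 #1:1@104 #2:9@102 #3:5@100] asks=[-]
After op 5 [order #5] limit_sell(price=103, qty=10): fills=#4x#5:1@105 #1x#5:1@104; bids=[#2:9@102 #3:5@100] asks=[#5:8@103]
After op 6 [order #6] limit_sell(price=97, qty=4): fills=#2x#6:4@102; bids=[#2:5@102 #3:5@100] asks=[#5:8@103]
After op 7 [order #7] limit_sell(price=102, qty=7): fills=#2x#7:5@102; bids=[#3:5@100] asks=[#7:2@102 #5:8@103]
After op 8 [order #8] limit_sell(price=100, qty=6): fills=#3x#8:5@100; bids=[-] asks=[#8:1@100 #7:2@102 #5:8@103]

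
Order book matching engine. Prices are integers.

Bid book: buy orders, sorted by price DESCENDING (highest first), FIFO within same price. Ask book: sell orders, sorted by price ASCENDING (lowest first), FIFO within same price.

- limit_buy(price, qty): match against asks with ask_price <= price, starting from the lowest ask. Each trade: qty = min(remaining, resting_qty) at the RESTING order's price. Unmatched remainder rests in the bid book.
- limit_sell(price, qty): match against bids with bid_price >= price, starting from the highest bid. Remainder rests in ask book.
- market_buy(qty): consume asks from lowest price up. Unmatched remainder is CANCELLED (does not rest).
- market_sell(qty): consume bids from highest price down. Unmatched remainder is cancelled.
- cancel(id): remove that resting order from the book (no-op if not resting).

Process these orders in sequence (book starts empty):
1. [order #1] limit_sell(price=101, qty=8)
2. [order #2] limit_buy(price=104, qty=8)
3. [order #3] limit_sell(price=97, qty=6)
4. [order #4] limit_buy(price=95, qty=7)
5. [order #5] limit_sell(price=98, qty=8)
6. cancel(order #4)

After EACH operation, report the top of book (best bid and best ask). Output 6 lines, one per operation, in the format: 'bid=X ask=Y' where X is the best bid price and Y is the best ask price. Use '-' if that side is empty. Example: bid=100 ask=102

After op 1 [order #1] limit_sell(price=101, qty=8): fills=none; bids=[-] asks=[#1:8@101]
After op 2 [order #2] limit_buy(price=104, qty=8): fills=#2x#1:8@101; bids=[-] asks=[-]
After op 3 [order #3] limit_sell(price=97, qty=6): fills=none; bids=[-] asks=[#3:6@97]
After op 4 [order #4] limit_buy(price=95, qty=7): fills=none; bids=[#4:7@95] asks=[#3:6@97]
After op 5 [order #5] limit_sell(price=98, qty=8): fills=none; bids=[#4:7@95] asks=[#3:6@97 #5:8@98]
After op 6 cancel(order #4): fills=none; bids=[-] asks=[#3:6@97 #5:8@98]

Answer: bid=- ask=101
bid=- ask=-
bid=- ask=97
bid=95 ask=97
bid=95 ask=97
bid=- ask=97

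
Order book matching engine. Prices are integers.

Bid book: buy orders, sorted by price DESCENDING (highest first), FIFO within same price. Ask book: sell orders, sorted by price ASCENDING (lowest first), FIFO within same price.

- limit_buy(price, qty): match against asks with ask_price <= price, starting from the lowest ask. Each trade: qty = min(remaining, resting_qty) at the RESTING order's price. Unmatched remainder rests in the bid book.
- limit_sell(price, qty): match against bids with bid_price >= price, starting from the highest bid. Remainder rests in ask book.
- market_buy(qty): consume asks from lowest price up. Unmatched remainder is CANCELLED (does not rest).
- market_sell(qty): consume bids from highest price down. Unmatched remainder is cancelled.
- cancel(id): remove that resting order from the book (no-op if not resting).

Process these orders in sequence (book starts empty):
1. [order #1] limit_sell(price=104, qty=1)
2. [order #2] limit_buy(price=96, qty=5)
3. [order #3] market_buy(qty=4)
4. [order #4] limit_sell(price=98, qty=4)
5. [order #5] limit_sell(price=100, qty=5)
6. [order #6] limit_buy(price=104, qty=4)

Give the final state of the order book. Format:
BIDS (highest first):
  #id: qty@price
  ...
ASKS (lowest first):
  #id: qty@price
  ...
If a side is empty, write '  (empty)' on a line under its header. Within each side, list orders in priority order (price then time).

Answer: BIDS (highest first):
  #2: 5@96
ASKS (lowest first):
  #5: 5@100

Derivation:
After op 1 [order #1] limit_sell(price=104, qty=1): fills=none; bids=[-] asks=[#1:1@104]
After op 2 [order #2] limit_buy(price=96, qty=5): fills=none; bids=[#2:5@96] asks=[#1:1@104]
After op 3 [order #3] market_buy(qty=4): fills=#3x#1:1@104; bids=[#2:5@96] asks=[-]
After op 4 [order #4] limit_sell(price=98, qty=4): fills=none; bids=[#2:5@96] asks=[#4:4@98]
After op 5 [order #5] limit_sell(price=100, qty=5): fills=none; bids=[#2:5@96] asks=[#4:4@98 #5:5@100]
After op 6 [order #6] limit_buy(price=104, qty=4): fills=#6x#4:4@98; bids=[#2:5@96] asks=[#5:5@100]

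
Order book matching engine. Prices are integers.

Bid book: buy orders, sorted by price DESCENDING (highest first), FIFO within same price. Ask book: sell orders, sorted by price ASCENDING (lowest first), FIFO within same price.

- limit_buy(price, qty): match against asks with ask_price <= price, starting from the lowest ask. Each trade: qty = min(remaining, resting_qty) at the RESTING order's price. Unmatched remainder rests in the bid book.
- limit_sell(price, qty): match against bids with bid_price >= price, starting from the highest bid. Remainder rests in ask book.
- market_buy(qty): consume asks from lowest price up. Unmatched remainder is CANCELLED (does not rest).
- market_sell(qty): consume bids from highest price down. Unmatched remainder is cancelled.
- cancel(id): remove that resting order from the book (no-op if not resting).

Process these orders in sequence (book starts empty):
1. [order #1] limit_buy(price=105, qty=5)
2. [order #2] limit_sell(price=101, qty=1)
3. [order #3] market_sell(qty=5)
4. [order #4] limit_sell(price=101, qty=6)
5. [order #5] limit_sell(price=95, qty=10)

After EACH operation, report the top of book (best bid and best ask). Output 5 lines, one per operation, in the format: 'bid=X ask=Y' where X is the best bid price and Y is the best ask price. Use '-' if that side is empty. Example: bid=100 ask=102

After op 1 [order #1] limit_buy(price=105, qty=5): fills=none; bids=[#1:5@105] asks=[-]
After op 2 [order #2] limit_sell(price=101, qty=1): fills=#1x#2:1@105; bids=[#1:4@105] asks=[-]
After op 3 [order #3] market_sell(qty=5): fills=#1x#3:4@105; bids=[-] asks=[-]
After op 4 [order #4] limit_sell(price=101, qty=6): fills=none; bids=[-] asks=[#4:6@101]
After op 5 [order #5] limit_sell(price=95, qty=10): fills=none; bids=[-] asks=[#5:10@95 #4:6@101]

Answer: bid=105 ask=-
bid=105 ask=-
bid=- ask=-
bid=- ask=101
bid=- ask=95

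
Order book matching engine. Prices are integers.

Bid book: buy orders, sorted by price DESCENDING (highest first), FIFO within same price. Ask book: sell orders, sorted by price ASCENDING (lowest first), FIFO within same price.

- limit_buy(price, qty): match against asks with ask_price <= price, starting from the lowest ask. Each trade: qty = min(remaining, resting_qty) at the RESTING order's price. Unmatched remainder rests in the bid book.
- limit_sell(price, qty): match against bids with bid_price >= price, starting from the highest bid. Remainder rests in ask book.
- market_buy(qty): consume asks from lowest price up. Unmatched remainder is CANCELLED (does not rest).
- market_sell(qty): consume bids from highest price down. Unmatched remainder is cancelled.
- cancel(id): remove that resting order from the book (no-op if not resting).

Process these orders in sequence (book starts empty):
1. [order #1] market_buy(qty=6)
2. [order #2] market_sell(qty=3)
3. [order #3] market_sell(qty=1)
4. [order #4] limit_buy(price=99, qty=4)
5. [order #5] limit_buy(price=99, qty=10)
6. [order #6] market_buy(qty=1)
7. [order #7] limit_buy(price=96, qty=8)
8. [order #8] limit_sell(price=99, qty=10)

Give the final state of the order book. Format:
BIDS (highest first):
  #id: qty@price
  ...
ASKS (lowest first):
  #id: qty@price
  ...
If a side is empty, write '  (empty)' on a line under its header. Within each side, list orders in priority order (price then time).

Answer: BIDS (highest first):
  #5: 4@99
  #7: 8@96
ASKS (lowest first):
  (empty)

Derivation:
After op 1 [order #1] market_buy(qty=6): fills=none; bids=[-] asks=[-]
After op 2 [order #2] market_sell(qty=3): fills=none; bids=[-] asks=[-]
After op 3 [order #3] market_sell(qty=1): fills=none; bids=[-] asks=[-]
After op 4 [order #4] limit_buy(price=99, qty=4): fills=none; bids=[#4:4@99] asks=[-]
After op 5 [order #5] limit_buy(price=99, qty=10): fills=none; bids=[#4:4@99 #5:10@99] asks=[-]
After op 6 [order #6] market_buy(qty=1): fills=none; bids=[#4:4@99 #5:10@99] asks=[-]
After op 7 [order #7] limit_buy(price=96, qty=8): fills=none; bids=[#4:4@99 #5:10@99 #7:8@96] asks=[-]
After op 8 [order #8] limit_sell(price=99, qty=10): fills=#4x#8:4@99 #5x#8:6@99; bids=[#5:4@99 #7:8@96] asks=[-]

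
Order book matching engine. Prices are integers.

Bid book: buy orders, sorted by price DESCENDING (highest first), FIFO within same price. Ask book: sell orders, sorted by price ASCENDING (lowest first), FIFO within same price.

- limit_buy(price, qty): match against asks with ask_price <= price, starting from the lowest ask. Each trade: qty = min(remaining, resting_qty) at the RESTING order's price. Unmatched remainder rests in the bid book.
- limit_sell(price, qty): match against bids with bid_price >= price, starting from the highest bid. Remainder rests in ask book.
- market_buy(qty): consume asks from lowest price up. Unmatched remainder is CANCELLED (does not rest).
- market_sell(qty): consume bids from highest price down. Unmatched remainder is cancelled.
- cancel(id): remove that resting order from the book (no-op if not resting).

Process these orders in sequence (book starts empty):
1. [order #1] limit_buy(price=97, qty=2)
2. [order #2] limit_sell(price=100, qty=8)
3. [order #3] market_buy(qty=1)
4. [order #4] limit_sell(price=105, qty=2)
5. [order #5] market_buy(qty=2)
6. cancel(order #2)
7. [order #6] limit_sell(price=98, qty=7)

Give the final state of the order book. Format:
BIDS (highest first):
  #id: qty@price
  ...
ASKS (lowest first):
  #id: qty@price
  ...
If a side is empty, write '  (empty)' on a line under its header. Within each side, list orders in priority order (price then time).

After op 1 [order #1] limit_buy(price=97, qty=2): fills=none; bids=[#1:2@97] asks=[-]
After op 2 [order #2] limit_sell(price=100, qty=8): fills=none; bids=[#1:2@97] asks=[#2:8@100]
After op 3 [order #3] market_buy(qty=1): fills=#3x#2:1@100; bids=[#1:2@97] asks=[#2:7@100]
After op 4 [order #4] limit_sell(price=105, qty=2): fills=none; bids=[#1:2@97] asks=[#2:7@100 #4:2@105]
After op 5 [order #5] market_buy(qty=2): fills=#5x#2:2@100; bids=[#1:2@97] asks=[#2:5@100 #4:2@105]
After op 6 cancel(order #2): fills=none; bids=[#1:2@97] asks=[#4:2@105]
After op 7 [order #6] limit_sell(price=98, qty=7): fills=none; bids=[#1:2@97] asks=[#6:7@98 #4:2@105]

Answer: BIDS (highest first):
  #1: 2@97
ASKS (lowest first):
  #6: 7@98
  #4: 2@105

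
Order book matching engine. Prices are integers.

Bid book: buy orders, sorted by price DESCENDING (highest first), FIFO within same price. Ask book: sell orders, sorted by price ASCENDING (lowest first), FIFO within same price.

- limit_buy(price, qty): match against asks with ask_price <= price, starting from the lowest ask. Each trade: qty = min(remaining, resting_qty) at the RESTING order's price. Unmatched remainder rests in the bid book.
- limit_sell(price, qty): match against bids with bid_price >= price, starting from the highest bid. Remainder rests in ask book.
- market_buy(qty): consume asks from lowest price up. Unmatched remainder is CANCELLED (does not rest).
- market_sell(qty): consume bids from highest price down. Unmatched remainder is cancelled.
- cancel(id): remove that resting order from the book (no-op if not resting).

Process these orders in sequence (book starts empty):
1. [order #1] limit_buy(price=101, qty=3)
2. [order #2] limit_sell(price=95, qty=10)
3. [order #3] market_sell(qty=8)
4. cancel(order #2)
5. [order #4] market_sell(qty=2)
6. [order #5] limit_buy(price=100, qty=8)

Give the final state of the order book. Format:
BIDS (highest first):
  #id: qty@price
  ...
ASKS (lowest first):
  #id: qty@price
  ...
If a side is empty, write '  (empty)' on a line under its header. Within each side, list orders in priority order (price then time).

After op 1 [order #1] limit_buy(price=101, qty=3): fills=none; bids=[#1:3@101] asks=[-]
After op 2 [order #2] limit_sell(price=95, qty=10): fills=#1x#2:3@101; bids=[-] asks=[#2:7@95]
After op 3 [order #3] market_sell(qty=8): fills=none; bids=[-] asks=[#2:7@95]
After op 4 cancel(order #2): fills=none; bids=[-] asks=[-]
After op 5 [order #4] market_sell(qty=2): fills=none; bids=[-] asks=[-]
After op 6 [order #5] limit_buy(price=100, qty=8): fills=none; bids=[#5:8@100] asks=[-]

Answer: BIDS (highest first):
  #5: 8@100
ASKS (lowest first):
  (empty)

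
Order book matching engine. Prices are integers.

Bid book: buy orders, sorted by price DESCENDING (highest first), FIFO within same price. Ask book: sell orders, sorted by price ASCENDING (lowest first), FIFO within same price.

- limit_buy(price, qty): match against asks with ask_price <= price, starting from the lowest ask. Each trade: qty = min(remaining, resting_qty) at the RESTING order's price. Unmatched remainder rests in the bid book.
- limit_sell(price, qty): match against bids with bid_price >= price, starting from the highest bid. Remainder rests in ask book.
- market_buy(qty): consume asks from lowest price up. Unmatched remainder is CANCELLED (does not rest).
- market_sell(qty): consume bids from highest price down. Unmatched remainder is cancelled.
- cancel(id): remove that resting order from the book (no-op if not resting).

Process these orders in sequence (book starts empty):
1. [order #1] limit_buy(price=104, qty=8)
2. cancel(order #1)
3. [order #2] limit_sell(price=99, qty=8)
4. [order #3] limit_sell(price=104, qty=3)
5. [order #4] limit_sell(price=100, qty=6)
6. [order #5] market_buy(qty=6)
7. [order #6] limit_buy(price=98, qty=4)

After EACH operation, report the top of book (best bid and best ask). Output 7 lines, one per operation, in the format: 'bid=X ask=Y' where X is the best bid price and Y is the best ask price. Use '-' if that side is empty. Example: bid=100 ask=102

Answer: bid=104 ask=-
bid=- ask=-
bid=- ask=99
bid=- ask=99
bid=- ask=99
bid=- ask=99
bid=98 ask=99

Derivation:
After op 1 [order #1] limit_buy(price=104, qty=8): fills=none; bids=[#1:8@104] asks=[-]
After op 2 cancel(order #1): fills=none; bids=[-] asks=[-]
After op 3 [order #2] limit_sell(price=99, qty=8): fills=none; bids=[-] asks=[#2:8@99]
After op 4 [order #3] limit_sell(price=104, qty=3): fills=none; bids=[-] asks=[#2:8@99 #3:3@104]
After op 5 [order #4] limit_sell(price=100, qty=6): fills=none; bids=[-] asks=[#2:8@99 #4:6@100 #3:3@104]
After op 6 [order #5] market_buy(qty=6): fills=#5x#2:6@99; bids=[-] asks=[#2:2@99 #4:6@100 #3:3@104]
After op 7 [order #6] limit_buy(price=98, qty=4): fills=none; bids=[#6:4@98] asks=[#2:2@99 #4:6@100 #3:3@104]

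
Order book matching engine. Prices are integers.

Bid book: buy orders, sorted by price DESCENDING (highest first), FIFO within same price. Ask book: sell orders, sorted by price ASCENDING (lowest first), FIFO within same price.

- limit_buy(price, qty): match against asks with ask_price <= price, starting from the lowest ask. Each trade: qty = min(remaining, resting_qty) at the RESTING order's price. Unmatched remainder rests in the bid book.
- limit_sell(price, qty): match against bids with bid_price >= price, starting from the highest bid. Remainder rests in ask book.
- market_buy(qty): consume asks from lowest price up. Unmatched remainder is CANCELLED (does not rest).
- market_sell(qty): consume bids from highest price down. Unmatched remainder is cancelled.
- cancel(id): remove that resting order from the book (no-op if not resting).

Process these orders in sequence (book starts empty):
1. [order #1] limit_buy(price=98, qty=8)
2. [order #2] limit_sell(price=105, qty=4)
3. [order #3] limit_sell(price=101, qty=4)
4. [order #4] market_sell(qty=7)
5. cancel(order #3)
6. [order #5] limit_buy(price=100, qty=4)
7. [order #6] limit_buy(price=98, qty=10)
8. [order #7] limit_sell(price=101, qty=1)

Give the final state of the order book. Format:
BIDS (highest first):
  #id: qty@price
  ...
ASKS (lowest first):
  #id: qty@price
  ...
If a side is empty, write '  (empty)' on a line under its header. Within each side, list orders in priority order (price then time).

Answer: BIDS (highest first):
  #5: 4@100
  #1: 1@98
  #6: 10@98
ASKS (lowest first):
  #7: 1@101
  #2: 4@105

Derivation:
After op 1 [order #1] limit_buy(price=98, qty=8): fills=none; bids=[#1:8@98] asks=[-]
After op 2 [order #2] limit_sell(price=105, qty=4): fills=none; bids=[#1:8@98] asks=[#2:4@105]
After op 3 [order #3] limit_sell(price=101, qty=4): fills=none; bids=[#1:8@98] asks=[#3:4@101 #2:4@105]
After op 4 [order #4] market_sell(qty=7): fills=#1x#4:7@98; bids=[#1:1@98] asks=[#3:4@101 #2:4@105]
After op 5 cancel(order #3): fills=none; bids=[#1:1@98] asks=[#2:4@105]
After op 6 [order #5] limit_buy(price=100, qty=4): fills=none; bids=[#5:4@100 #1:1@98] asks=[#2:4@105]
After op 7 [order #6] limit_buy(price=98, qty=10): fills=none; bids=[#5:4@100 #1:1@98 #6:10@98] asks=[#2:4@105]
After op 8 [order #7] limit_sell(price=101, qty=1): fills=none; bids=[#5:4@100 #1:1@98 #6:10@98] asks=[#7:1@101 #2:4@105]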